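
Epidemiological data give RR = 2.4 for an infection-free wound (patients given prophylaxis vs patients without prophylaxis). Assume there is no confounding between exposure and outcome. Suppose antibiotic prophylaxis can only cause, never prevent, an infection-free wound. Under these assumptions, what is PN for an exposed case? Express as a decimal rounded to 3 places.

PN ≈ 0.583

Under exogeneity and monotonicity, PN = (RR − 1) / RR = 1 − 1/RR.
PN = (2.4 − 1) / 2.4 = 1.4 / 2.4 ≈ 0.5833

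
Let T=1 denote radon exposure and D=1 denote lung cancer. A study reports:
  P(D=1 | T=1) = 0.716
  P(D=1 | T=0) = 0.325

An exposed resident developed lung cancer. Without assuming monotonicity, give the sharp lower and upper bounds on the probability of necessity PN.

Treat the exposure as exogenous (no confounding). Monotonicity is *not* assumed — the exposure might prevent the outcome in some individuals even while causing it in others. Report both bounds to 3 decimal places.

Let p₁ = 0.716, p₀ = 0.325.
Under exogeneity alone the bounds on PN are max{0,(p₁−p₀)/p₁} ≤ PN ≤ min{1,(1−p₀)/p₁}.
  lower = (p₁ − p₀)/p₁ = 0.391 / 0.716 ≈ 0.5461
  upper = min{1, (1 − p₀)/p₁} = 0.675 / 0.716 ≈ 0.9427

0.546 ≤ PN ≤ 0.943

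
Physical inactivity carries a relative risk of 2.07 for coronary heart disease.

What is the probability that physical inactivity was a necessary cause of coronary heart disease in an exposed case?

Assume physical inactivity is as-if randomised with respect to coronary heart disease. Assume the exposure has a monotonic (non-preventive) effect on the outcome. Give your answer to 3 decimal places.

Under exogeneity and monotonicity, PN = (RR − 1) / RR = 1 − 1/RR.
PN = (2.07 − 1) / 2.07 = 1.07 / 2.07 ≈ 0.5169

PN ≈ 0.517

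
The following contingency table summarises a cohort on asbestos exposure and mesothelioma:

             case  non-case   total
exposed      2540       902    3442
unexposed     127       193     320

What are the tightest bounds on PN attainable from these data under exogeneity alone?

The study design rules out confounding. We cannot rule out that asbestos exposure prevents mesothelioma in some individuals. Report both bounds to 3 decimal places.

p₁ = P(outcome | exposed) = 2540/3442 = 0.73794
p₀ = P(outcome | unexposed) = 127/320 = 0.39687
Under exogeneity alone the bounds on PN are max{0,(p₁−p₀)/p₁} ≤ PN ≤ min{1,(1−p₀)/p₁}.
  lower = (p₁ − p₀)/p₁ = 0.34107 / 0.73794 ≈ 0.4622
  upper = min{1, (1 − p₀)/p₁} = 0.60313 / 0.73794 ≈ 0.8173

0.462 ≤ PN ≤ 0.817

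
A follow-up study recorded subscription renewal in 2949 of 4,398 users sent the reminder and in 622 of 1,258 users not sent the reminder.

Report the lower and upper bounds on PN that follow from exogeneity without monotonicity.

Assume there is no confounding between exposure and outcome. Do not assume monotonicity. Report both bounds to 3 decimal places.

p₁ = P(outcome | exposed) = 2949/4398 = 0.67053
p₀ = P(outcome | unexposed) = 622/1258 = 0.49444
Under exogeneity alone the bounds on PN are max{0,(p₁−p₀)/p₁} ≤ PN ≤ min{1,(1−p₀)/p₁}.
  lower = (p₁ − p₀)/p₁ = 0.1761 / 0.67053 ≈ 0.2626
  upper = min{1, (1 − p₀)/p₁} = 0.50556 / 0.67053 ≈ 0.7540

0.263 ≤ PN ≤ 0.754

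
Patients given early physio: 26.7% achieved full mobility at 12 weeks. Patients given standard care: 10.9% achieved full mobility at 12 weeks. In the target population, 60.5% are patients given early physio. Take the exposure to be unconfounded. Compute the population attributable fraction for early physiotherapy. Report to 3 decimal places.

p₁ = 0.267, p₀ = 0.109.
Overall risk P(Y=1) = π·p₁ + (1−π)·p₀ = 0.605×0.267 + 0.395×0.109 = 0.20459.
Under exogeneity, PAF = [P(Y=1) − p₀] / P(Y=1).
PAF = (0.20459 − 0.109) / 0.20459 ≈ 0.4672

PAF ≈ 0.467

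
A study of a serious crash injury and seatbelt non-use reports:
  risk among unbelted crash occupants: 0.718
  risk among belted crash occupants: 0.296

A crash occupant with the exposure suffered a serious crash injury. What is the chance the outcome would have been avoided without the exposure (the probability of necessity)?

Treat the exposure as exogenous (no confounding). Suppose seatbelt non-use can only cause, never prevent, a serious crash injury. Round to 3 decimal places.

PN ≈ 0.588

Let p₁ = 0.718, p₀ = 0.296.
Under exogeneity and monotonicity, PN = (p₁ − p₀) / p₁.
PN = (0.718 − 0.296) / 0.718 = 0.422 / 0.718 ≈ 0.5877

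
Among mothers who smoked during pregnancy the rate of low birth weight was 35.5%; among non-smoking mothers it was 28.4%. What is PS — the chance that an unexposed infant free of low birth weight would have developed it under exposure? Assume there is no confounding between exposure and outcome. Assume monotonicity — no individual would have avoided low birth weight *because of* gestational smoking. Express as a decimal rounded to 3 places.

p₁ = 0.355, p₀ = 0.284.
Under exogeneity and monotonicity, PS = (p₁ − p₀) / (1 − p₀).
PS = (0.355 − 0.284) / (1 − 0.284) = 0.071 / 0.716 ≈ 0.0992

PS ≈ 0.099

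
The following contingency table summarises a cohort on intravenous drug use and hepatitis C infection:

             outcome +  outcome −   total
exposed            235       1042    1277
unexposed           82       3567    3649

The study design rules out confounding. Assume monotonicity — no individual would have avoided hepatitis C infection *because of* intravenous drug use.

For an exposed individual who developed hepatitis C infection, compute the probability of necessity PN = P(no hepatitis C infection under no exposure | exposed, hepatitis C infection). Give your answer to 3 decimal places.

PN ≈ 0.878

p₁ = P(outcome | exposed) = 235/1277 = 0.18403
p₀ = P(outcome | unexposed) = 82/3649 = 0.022472
Under exogeneity and monotonicity, PN = (p₁ − p₀)/p₁.
PN = (0.18403 − 0.022472) / 0.18403 ≈ 0.8779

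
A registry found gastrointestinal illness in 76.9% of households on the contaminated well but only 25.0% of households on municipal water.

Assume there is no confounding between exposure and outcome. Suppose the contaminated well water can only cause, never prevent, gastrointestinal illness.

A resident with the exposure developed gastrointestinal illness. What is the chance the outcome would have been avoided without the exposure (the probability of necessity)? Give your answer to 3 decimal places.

p₁ = 0.769, p₀ = 0.25.
Under exogeneity and monotonicity, PN = (p₁ − p₀) / p₁.
PN = (0.769 − 0.25) / 0.769 = 0.519 / 0.769 ≈ 0.6749

PN ≈ 0.675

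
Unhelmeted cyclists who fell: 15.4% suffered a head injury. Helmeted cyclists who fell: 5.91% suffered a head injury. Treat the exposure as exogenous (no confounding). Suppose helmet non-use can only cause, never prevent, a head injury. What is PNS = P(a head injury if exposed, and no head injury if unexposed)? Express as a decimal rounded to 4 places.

PNS ≈ 0.0949

p₁ = 0.154, p₀ = 0.0591.
Under exogeneity and monotonicity, PNS = p₁ − p₀.
PNS = 0.154 − 0.0591 = 0.0949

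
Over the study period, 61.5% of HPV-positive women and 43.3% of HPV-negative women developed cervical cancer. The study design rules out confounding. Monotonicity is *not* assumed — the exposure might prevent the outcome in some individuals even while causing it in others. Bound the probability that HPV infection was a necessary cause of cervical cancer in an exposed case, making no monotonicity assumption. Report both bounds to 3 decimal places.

p₁ = 0.615, p₀ = 0.433.
Under exogeneity alone the bounds on PN are max{0,(p₁−p₀)/p₁} ≤ PN ≤ min{1,(1−p₀)/p₁}.
  lower = (p₁ − p₀)/p₁ = 0.182 / 0.615 ≈ 0.2959
  upper = min{1, (1 − p₀)/p₁} = 0.567 / 0.615 ≈ 0.9220

0.296 ≤ PN ≤ 0.922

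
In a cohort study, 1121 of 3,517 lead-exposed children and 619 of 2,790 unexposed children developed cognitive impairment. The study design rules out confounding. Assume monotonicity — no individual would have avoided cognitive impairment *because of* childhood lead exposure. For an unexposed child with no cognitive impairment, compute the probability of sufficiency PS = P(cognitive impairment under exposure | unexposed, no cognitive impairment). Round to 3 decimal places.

p₁ = P(outcome | exposed) = 1121/3517 = 0.31874
p₀ = P(outcome | unexposed) = 619/2790 = 0.22186
Under exogeneity and monotonicity, PS = (p₁ − p₀) / (1 − p₀).
PS = (0.31874 − 0.22186) / (1 − 0.22186) = 0.096874 / 0.77814 ≈ 0.1245

PS ≈ 0.124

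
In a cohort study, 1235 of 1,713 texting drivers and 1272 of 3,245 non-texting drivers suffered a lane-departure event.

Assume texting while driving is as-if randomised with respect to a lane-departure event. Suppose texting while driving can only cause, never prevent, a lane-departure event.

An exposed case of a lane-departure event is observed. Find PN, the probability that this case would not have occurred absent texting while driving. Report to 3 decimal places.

PN ≈ 0.456

p₁ = P(outcome | exposed) = 1235/1713 = 0.72096
p₀ = P(outcome | unexposed) = 1272/3245 = 0.39199
Under exogeneity and monotonicity, PN = (p₁ − p₀) / p₁.
PN = (0.72096 − 0.39199) / 0.72096 = 0.32897 / 0.72096 ≈ 0.4563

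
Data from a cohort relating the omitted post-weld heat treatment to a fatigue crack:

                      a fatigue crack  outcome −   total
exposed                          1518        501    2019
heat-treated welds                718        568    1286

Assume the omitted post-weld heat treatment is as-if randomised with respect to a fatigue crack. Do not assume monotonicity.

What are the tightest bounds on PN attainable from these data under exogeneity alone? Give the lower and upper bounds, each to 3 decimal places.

p₁ = P(outcome | exposed) = 1518/2019 = 0.75186
p₀ = P(outcome | unexposed) = 718/1286 = 0.55832
Under exogeneity alone the bounds on PN are max{0,(p₁−p₀)/p₁} ≤ PN ≤ min{1,(1−p₀)/p₁}.
  lower = (p₁ − p₀)/p₁ = 0.19354 / 0.75186 ≈ 0.2574
  upper = min{1, (1 − p₀)/p₁} = 0.44168 / 0.75186 ≈ 0.5875

0.257 ≤ PN ≤ 0.587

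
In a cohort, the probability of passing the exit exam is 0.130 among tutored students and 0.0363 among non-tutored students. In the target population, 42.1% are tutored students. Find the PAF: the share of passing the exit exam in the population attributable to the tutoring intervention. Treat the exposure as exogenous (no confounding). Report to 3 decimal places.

Let p₁ = 0.13, p₀ = 0.0363.
Overall risk P(Y=1) = π·p₁ + (1−π)·p₀ = 0.421×0.13 + 0.579×0.0363 = 0.075748.
Under exogeneity, PAF = [P(Y=1) − p₀] / P(Y=1).
PAF = (0.075748 − 0.0363) / 0.075748 ≈ 0.5208

PAF ≈ 0.521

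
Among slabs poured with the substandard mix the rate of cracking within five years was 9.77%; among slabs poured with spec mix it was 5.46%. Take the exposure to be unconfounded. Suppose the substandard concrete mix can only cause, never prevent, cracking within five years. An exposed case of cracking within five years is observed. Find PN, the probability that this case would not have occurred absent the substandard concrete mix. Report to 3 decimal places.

p₁ = 0.0977, p₀ = 0.0546.
Under exogeneity and monotonicity, PN = (p₁ − p₀) / p₁.
PN = (0.0977 − 0.0546) / 0.0977 = 0.0431 / 0.0977 ≈ 0.4411

PN ≈ 0.441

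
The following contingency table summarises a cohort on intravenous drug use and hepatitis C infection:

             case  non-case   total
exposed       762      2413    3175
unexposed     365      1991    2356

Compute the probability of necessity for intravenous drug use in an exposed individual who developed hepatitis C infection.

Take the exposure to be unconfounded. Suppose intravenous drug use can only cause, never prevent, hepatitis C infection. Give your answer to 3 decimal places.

PN ≈ 0.354

p₁ = P(outcome | exposed) = 762/3175 = 0.24
p₀ = P(outcome | unexposed) = 365/2356 = 0.15492
Under exogeneity and monotonicity, PN = (p₁ − p₀) / p₁.
PN = (0.24 − 0.15492) / 0.24 = 0.085076 / 0.24 ≈ 0.3545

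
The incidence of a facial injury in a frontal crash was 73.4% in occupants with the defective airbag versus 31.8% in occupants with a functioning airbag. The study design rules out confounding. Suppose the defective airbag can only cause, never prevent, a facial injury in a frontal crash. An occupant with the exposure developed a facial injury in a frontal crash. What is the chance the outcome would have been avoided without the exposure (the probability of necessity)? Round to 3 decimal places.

p₁ = 0.734, p₀ = 0.318.
Under exogeneity and monotonicity, PN = (p₁ − p₀) / p₁.
PN = (0.734 − 0.318) / 0.734 = 0.416 / 0.734 ≈ 0.5668

PN ≈ 0.567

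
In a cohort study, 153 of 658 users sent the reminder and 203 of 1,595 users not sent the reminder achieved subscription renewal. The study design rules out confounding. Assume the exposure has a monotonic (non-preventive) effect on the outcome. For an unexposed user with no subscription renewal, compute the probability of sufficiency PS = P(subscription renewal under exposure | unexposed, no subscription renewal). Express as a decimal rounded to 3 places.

p₁ = P(outcome | exposed) = 153/658 = 0.23252
p₀ = P(outcome | unexposed) = 203/1595 = 0.12727
Under exogeneity and monotonicity, PS = (p₁ − p₀) / (1 − p₀).
PS = (0.23252 − 0.12727) / (1 − 0.12727) = 0.10525 / 0.87273 ≈ 0.1206

PS ≈ 0.121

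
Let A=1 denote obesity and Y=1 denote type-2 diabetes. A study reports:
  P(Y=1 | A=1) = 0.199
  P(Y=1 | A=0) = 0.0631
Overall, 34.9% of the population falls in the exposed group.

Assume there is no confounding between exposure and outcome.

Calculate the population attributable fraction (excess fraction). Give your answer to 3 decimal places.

PAF ≈ 0.429

Let p₁ = 0.199, p₀ = 0.0631.
Overall risk P(Y=1) = π·p₁ + (1−π)·p₀ = 0.349×0.199 + 0.651×0.0631 = 0.11053.
Under exogeneity, PAF = [P(Y=1) − p₀] / P(Y=1).
PAF = (0.11053 − 0.0631) / 0.11053 ≈ 0.4291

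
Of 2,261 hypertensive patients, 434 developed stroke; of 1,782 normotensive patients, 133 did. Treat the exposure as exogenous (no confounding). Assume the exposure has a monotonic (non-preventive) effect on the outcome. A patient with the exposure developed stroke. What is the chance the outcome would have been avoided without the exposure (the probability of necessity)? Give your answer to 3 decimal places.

PN ≈ 0.611

p₁ = P(outcome | exposed) = 434/2261 = 0.19195
p₀ = P(outcome | unexposed) = 133/1782 = 0.074635
Under exogeneity and monotonicity, PN = (p₁ − p₀) / p₁.
PN = (0.19195 − 0.074635) / 0.19195 = 0.11732 / 0.19195 ≈ 0.6112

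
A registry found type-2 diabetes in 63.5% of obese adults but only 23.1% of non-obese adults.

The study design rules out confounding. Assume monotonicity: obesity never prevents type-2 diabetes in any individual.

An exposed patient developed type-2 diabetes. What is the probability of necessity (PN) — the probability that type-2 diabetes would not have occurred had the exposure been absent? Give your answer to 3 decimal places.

p₁ = 0.635, p₀ = 0.231.
Under exogeneity and monotonicity, PN = (p₁ − p₀) / p₁.
PN = (0.635 − 0.231) / 0.635 = 0.404 / 0.635 ≈ 0.6362

PN ≈ 0.636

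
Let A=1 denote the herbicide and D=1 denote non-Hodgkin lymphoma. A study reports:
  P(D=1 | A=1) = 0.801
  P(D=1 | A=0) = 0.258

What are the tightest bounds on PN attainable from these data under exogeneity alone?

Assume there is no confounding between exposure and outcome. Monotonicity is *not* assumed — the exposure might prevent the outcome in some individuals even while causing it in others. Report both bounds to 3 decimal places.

0.678 ≤ PN ≤ 0.926

Let p₁ = 0.801, p₀ = 0.258.
Under exogeneity alone the bounds on PN are max{0,(p₁−p₀)/p₁} ≤ PN ≤ min{1,(1−p₀)/p₁}.
  lower = (p₁ − p₀)/p₁ = 0.543 / 0.801 ≈ 0.6779
  upper = min{1, (1 − p₀)/p₁} = 0.742 / 0.801 ≈ 0.9263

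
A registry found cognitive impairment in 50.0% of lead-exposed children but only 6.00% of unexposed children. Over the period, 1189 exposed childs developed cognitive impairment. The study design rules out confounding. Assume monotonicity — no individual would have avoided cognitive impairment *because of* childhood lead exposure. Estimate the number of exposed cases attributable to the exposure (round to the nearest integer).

about 1046 cases

p₁ = 0.5, p₀ = 0.06.
PN = (p₁ − p₀)/p₁ = (0.5 − 0.06) / 0.5 ≈ 0.88000.
Attributable cases ≈ PN × (exposed cases) = 0.88000 × 1189 ≈ 1046.32.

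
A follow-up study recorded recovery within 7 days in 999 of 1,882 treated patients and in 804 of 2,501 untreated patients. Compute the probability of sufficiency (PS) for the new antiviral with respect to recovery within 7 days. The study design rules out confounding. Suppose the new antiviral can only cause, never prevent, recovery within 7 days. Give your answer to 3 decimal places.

PS ≈ 0.309

p₁ = P(outcome | exposed) = 999/1882 = 0.53082
p₀ = P(outcome | unexposed) = 804/2501 = 0.32147
Under exogeneity and monotonicity, PS = (p₁ − p₀) / (1 − p₀).
PS = (0.53082 − 0.32147) / (1 − 0.32147) = 0.20935 / 0.67853 ≈ 0.3085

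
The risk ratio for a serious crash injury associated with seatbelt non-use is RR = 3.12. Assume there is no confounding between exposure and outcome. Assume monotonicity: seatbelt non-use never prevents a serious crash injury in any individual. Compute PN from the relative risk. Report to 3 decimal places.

PN ≈ 0.679

Under exogeneity and monotonicity, PN = (RR − 1) / RR = 1 − 1/RR.
PN = (3.12 − 1) / 3.12 = 2.12 / 3.12 ≈ 0.6795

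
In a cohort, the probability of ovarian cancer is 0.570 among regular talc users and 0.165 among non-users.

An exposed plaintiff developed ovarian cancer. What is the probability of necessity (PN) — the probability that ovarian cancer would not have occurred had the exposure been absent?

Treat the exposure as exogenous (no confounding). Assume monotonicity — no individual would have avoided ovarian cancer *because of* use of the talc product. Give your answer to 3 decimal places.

Let p₁ = 0.57, p₀ = 0.165.
Under exogeneity and monotonicity, PN = (p₁ − p₀) / p₁.
PN = (0.57 − 0.165) / 0.57 = 0.405 / 0.57 ≈ 0.7105

PN ≈ 0.711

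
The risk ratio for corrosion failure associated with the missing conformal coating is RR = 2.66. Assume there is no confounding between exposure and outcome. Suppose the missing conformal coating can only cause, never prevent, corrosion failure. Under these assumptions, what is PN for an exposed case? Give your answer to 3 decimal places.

PN ≈ 0.624

Under exogeneity and monotonicity, PN = (RR − 1) / RR = 1 − 1/RR.
PN = (2.66 − 1) / 2.66 = 1.66 / 2.66 ≈ 0.6241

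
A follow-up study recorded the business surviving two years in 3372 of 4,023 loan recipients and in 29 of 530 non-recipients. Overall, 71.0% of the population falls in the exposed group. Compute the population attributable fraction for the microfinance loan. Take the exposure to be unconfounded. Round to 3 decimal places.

p₁ = P(outcome | exposed) = 3372/4023 = 0.83818
p₀ = P(outcome | unexposed) = 29/530 = 0.054717
Overall risk P(Y=1) = π·p₁ + (1−π)·p₀ = 0.71×0.83818 + 0.29×0.054717 = 0.61098.
Under exogeneity, PAF = [P(Y=1) − p₀] / P(Y=1).
PAF = (0.61098 − 0.054717) / 0.61098 ≈ 0.9104

PAF ≈ 0.910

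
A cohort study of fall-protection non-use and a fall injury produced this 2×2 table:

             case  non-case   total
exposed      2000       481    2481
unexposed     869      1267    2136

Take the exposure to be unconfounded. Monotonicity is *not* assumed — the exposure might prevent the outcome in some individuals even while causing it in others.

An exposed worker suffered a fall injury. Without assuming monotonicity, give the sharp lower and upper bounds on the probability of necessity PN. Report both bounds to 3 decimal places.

0.495 ≤ PN ≤ 0.736

p₁ = P(outcome | exposed) = 2000/2481 = 0.80613
p₀ = P(outcome | unexposed) = 869/2136 = 0.40684
Under exogeneity alone the bounds on PN are max{0,(p₁−p₀)/p₁} ≤ PN ≤ min{1,(1−p₀)/p₁}.
  lower = (p₁ − p₀)/p₁ = 0.39929 / 0.80613 ≈ 0.4953
  upper = min{1, (1 − p₀)/p₁} = 0.59316 / 0.80613 ≈ 0.7358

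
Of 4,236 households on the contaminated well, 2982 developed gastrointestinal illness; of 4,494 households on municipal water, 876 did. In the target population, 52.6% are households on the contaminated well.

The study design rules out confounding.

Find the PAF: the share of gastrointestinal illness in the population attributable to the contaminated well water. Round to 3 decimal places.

p₁ = P(outcome | exposed) = 2982/4236 = 0.70397
p₀ = P(outcome | unexposed) = 876/4494 = 0.19493
Overall risk P(Y=1) = π·p₁ + (1−π)·p₀ = 0.526×0.70397 + 0.474×0.19493 = 0.46268.
Under exogeneity, PAF = [P(Y=1) − p₀] / P(Y=1).
PAF = (0.46268 − 0.19493) / 0.46268 ≈ 0.5787

PAF ≈ 0.579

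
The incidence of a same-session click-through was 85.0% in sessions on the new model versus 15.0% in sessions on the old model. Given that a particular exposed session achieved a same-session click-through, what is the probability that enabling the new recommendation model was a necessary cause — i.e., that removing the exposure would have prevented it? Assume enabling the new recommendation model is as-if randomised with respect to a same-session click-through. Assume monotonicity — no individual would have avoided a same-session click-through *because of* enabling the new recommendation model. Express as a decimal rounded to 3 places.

p₁ = 0.85, p₀ = 0.15.
Under exogeneity and monotonicity, PN = (p₁ − p₀) / p₁.
PN = (0.85 − 0.15) / 0.85 = 0.7 / 0.85 ≈ 0.8235

PN ≈ 0.824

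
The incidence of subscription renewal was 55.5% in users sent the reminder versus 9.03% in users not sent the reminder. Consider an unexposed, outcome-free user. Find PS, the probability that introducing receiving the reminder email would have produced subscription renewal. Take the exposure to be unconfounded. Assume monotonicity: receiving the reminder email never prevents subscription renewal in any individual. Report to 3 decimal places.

p₁ = 0.555, p₀ = 0.0903.
Under exogeneity and monotonicity, PS = (p₁ − p₀) / (1 − p₀).
PS = (0.555 − 0.0903) / (1 − 0.0903) = 0.4647 / 0.9097 ≈ 0.5108

PS ≈ 0.511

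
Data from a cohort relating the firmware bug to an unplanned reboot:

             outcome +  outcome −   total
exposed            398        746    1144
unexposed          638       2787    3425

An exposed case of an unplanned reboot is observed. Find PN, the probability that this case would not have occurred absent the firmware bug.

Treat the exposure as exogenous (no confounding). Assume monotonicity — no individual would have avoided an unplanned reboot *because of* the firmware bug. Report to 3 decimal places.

p₁ = P(outcome | exposed) = 398/1144 = 0.3479
p₀ = P(outcome | unexposed) = 638/3425 = 0.18628
Under exogeneity and monotonicity, PN = (p₁ − p₀)/p₁.
PN = (0.3479 − 0.18628) / 0.3479 ≈ 0.4646

PN ≈ 0.465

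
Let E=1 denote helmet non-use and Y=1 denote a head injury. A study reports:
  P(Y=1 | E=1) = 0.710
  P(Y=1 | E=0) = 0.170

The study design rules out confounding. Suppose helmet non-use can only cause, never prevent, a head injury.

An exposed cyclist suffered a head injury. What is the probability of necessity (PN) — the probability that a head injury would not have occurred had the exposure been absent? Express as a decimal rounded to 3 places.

PN ≈ 0.761

Let p₁ = 0.71, p₀ = 0.17.
Under exogeneity and monotonicity, PN = (p₁ − p₀) / p₁.
PN = (0.71 − 0.17) / 0.71 = 0.54 / 0.71 ≈ 0.7606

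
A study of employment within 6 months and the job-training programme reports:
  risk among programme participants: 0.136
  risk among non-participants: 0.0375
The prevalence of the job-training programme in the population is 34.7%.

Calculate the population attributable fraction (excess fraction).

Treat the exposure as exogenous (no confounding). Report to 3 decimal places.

PAF ≈ 0.477

Let p₁ = 0.136, p₀ = 0.0375.
Overall risk P(Y=1) = π·p₁ + (1−π)·p₀ = 0.347×0.136 + 0.653×0.0375 = 0.07168.
Under exogeneity, PAF = [P(Y=1) − p₀] / P(Y=1).
PAF = (0.07168 − 0.0375) / 0.07168 ≈ 0.4768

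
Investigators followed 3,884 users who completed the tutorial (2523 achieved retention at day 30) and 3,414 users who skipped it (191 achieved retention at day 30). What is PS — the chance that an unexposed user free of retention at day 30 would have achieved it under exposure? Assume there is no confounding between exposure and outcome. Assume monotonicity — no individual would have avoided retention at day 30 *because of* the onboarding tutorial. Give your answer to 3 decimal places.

PS ≈ 0.629

p₁ = P(outcome | exposed) = 2523/3884 = 0.64959
p₀ = P(outcome | unexposed) = 191/3414 = 0.055946
Under exogeneity and monotonicity, PS = (p₁ − p₀) / (1 − p₀).
PS = (0.64959 − 0.055946) / (1 − 0.055946) = 0.59364 / 0.94405 ≈ 0.6288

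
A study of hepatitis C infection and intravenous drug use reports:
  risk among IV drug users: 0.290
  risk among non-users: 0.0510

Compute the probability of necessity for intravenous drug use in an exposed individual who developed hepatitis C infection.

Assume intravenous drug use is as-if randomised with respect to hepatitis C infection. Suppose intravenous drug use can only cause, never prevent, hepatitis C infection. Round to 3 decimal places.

PN ≈ 0.824

Let p₁ = 0.29, p₀ = 0.051.
Under exogeneity and monotonicity, PN = (p₁ − p₀) / p₁.
PN = (0.29 − 0.051) / 0.29 = 0.239 / 0.29 ≈ 0.8241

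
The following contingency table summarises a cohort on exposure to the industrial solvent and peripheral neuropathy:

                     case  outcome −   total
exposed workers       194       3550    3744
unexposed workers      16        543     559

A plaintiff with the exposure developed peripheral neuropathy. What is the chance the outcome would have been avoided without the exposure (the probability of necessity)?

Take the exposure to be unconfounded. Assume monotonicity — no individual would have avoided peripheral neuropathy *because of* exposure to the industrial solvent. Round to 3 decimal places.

p₁ = P(outcome | exposed) = 194/3744 = 0.051816
p₀ = P(outcome | unexposed) = 16/559 = 0.028623
Under exogeneity and monotonicity, PN = (p₁ − p₀) / p₁.
PN = (0.051816 − 0.028623) / 0.051816 = 0.023194 / 0.051816 ≈ 0.4476

PN ≈ 0.448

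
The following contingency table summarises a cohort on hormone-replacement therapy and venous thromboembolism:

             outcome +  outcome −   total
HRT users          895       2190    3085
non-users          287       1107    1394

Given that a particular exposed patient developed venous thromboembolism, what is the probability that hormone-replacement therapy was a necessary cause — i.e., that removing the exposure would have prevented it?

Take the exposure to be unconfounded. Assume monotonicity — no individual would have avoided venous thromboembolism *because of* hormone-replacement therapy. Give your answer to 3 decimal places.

PN ≈ 0.290

p₁ = P(outcome | exposed) = 895/3085 = 0.29011
p₀ = P(outcome | unexposed) = 287/1394 = 0.20588
Under exogeneity and monotonicity, PN = (p₁ − p₀) / p₁.
PN = (0.29011 − 0.20588) / 0.29011 = 0.084231 / 0.29011 ≈ 0.2903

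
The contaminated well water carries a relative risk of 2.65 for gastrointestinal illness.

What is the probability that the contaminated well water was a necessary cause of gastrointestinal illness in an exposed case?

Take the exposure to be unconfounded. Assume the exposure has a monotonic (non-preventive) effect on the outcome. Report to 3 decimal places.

Under exogeneity and monotonicity, PN = (RR − 1) / RR = 1 − 1/RR.
PN = (2.65 − 1) / 2.65 = 1.65 / 2.65 ≈ 0.6226

PN ≈ 0.623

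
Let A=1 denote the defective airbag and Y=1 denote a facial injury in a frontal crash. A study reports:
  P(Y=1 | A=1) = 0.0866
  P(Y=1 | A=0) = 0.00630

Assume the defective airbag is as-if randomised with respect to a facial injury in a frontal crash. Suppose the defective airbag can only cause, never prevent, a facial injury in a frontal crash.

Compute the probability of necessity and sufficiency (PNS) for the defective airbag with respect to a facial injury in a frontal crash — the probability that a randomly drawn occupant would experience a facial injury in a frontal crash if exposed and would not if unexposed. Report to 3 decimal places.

Let p₁ = 0.0866, p₀ = 0.0063.
Under exogeneity and monotonicity, PNS = p₁ − p₀.
PNS = 0.0866 − 0.0063 = 0.0803

PNS ≈ 0.080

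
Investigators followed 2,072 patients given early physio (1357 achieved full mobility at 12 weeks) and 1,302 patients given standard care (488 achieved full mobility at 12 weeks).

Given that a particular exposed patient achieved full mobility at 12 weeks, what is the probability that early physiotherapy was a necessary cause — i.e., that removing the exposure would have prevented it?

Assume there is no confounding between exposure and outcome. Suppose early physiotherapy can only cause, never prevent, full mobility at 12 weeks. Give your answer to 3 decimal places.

p₁ = P(outcome | exposed) = 1357/2072 = 0.65492
p₀ = P(outcome | unexposed) = 488/1302 = 0.37481
Under exogeneity and monotonicity, PN = (p₁ − p₀) / p₁.
PN = (0.65492 − 0.37481) / 0.65492 = 0.28011 / 0.65492 ≈ 0.4277

PN ≈ 0.428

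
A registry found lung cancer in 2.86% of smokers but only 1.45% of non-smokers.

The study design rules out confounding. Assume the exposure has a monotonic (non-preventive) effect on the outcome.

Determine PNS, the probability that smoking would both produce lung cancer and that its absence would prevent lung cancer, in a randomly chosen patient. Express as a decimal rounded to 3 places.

PNS ≈ 0.014

p₁ = 0.0286, p₀ = 0.0145.
Under exogeneity and monotonicity, PNS = p₁ − p₀.
PNS = 0.0286 − 0.0145 = 0.0141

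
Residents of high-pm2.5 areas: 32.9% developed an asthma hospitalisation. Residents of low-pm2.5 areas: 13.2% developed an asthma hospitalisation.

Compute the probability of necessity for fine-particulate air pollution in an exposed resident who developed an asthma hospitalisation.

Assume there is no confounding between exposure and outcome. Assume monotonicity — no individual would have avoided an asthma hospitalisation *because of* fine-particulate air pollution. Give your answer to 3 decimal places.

PN ≈ 0.599

p₁ = 0.329, p₀ = 0.132.
Under exogeneity and monotonicity, PN = (p₁ − p₀) / p₁.
PN = (0.329 − 0.132) / 0.329 = 0.197 / 0.329 ≈ 0.5988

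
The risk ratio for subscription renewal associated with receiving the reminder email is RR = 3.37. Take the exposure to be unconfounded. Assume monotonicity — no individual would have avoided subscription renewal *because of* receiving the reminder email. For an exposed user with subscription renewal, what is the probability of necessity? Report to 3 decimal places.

Under exogeneity and monotonicity, PN = (RR − 1) / RR = 1 − 1/RR.
PN = (3.37 − 1) / 3.37 = 2.37 / 3.37 ≈ 0.7033

PN ≈ 0.703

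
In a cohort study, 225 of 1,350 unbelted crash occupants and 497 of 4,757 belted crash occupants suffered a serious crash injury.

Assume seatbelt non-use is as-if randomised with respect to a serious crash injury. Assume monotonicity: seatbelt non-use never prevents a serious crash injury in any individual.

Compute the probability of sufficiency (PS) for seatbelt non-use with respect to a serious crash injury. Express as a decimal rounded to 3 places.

p₁ = P(outcome | exposed) = 225/1350 = 0.16667
p₀ = P(outcome | unexposed) = 497/4757 = 0.10448
Under exogeneity and monotonicity, PS = (p₁ − p₀) / (1 − p₀).
PS = (0.16667 − 0.10448) / (1 − 0.10448) = 0.062189 / 0.89552 ≈ 0.0694

PS ≈ 0.069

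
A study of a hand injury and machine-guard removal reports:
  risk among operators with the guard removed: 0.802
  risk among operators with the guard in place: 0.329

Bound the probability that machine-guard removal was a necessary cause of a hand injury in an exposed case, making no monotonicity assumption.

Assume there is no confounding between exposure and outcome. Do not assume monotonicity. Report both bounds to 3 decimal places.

0.590 ≤ PN ≤ 0.837

Let p₁ = 0.802, p₀ = 0.329.
Under exogeneity alone the bounds on PN are max{0,(p₁−p₀)/p₁} ≤ PN ≤ min{1,(1−p₀)/p₁}.
  lower = (p₁ − p₀)/p₁ = 0.473 / 0.802 ≈ 0.5898
  upper = min{1, (1 − p₀)/p₁} = 0.671 / 0.802 ≈ 0.8367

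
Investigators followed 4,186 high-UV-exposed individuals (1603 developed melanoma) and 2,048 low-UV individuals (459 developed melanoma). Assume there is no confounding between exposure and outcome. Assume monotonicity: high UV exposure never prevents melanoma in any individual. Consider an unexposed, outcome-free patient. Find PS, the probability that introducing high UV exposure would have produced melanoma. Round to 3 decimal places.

PS ≈ 0.205

p₁ = P(outcome | exposed) = 1603/4186 = 0.38294
p₀ = P(outcome | unexposed) = 459/2048 = 0.22412
Under exogeneity and monotonicity, PS = (p₁ − p₀) / (1 − p₀).
PS = (0.38294 − 0.22412) / (1 − 0.22412) = 0.15882 / 0.77588 ≈ 0.2047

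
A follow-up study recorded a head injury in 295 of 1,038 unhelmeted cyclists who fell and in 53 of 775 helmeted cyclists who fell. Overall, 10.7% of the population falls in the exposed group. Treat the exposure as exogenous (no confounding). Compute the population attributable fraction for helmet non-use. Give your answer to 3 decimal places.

PAF ≈ 0.252

p₁ = P(outcome | exposed) = 295/1038 = 0.2842
p₀ = P(outcome | unexposed) = 53/775 = 0.068387
Overall risk P(Y=1) = π·p₁ + (1−π)·p₀ = 0.107×0.2842 + 0.893×0.068387 = 0.091479.
Under exogeneity, PAF = [P(Y=1) − p₀] / P(Y=1).
PAF = (0.091479 − 0.068387) / 0.091479 ≈ 0.2524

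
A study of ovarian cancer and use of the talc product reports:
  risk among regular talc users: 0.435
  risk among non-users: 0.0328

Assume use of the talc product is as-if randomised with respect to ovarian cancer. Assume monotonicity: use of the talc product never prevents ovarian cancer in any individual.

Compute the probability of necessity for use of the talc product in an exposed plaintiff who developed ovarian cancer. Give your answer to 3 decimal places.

PN ≈ 0.925

Let p₁ = 0.435, p₀ = 0.0328.
Under exogeneity and monotonicity, PN = (p₁ − p₀) / p₁.
PN = (0.435 − 0.0328) / 0.435 = 0.4022 / 0.435 ≈ 0.9246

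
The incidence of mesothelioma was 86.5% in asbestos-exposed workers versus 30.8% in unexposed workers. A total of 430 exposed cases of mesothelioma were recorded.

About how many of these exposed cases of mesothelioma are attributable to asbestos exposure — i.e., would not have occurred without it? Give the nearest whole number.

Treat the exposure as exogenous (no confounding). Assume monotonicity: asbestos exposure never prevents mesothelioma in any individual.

p₁ = 0.865, p₀ = 0.308.
PN = (p₁ − p₀)/p₁ = (0.865 − 0.308) / 0.865 ≈ 0.64393.
Attributable cases ≈ PN × (exposed cases) = 0.64393 × 430 ≈ 276.89.

about 277 cases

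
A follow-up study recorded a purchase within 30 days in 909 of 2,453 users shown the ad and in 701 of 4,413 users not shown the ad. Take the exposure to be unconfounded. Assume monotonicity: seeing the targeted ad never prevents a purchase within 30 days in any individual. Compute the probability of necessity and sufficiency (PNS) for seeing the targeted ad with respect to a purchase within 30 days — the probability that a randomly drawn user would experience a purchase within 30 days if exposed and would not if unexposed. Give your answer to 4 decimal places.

p₁ = P(outcome | exposed) = 909/2453 = 0.37057
p₀ = P(outcome | unexposed) = 701/4413 = 0.15885
Under exogeneity and monotonicity, PNS = p₁ − p₀.
PNS = 0.37057 − 0.15885 = 0.21172

PNS ≈ 0.2117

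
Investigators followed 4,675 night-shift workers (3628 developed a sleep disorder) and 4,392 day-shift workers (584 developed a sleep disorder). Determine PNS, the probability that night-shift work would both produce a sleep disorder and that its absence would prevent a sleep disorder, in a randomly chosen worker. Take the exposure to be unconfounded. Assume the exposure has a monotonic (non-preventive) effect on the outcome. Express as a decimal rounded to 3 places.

p₁ = P(outcome | exposed) = 3628/4675 = 0.77604
p₀ = P(outcome | unexposed) = 584/4392 = 0.13297
Under exogeneity and monotonicity, PNS = p₁ − p₀.
PNS = 0.77604 − 0.13297 = 0.64307

PNS ≈ 0.643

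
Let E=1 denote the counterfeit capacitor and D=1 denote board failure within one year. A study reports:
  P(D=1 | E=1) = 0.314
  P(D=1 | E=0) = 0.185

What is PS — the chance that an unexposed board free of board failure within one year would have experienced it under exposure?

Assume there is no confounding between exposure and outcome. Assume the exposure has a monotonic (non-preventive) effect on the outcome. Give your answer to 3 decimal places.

PS ≈ 0.158

Let p₁ = 0.314, p₀ = 0.185.
Under exogeneity and monotonicity, PS = (p₁ − p₀) / (1 − p₀).
PS = (0.314 − 0.185) / (1 − 0.185) = 0.129 / 0.815 ≈ 0.1583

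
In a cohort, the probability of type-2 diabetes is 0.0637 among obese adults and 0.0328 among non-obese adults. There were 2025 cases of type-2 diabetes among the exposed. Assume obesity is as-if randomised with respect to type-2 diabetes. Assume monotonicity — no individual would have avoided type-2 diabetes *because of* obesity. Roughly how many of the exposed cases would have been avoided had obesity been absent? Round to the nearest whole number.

Let p₁ = 0.0637, p₀ = 0.0328.
PN = (p₁ − p₀)/p₁ = (0.0637 − 0.0328) / 0.0637 ≈ 0.48509.
Attributable cases ≈ PN × (exposed cases) = 0.48509 × 2025 ≈ 982.30.

about 982 cases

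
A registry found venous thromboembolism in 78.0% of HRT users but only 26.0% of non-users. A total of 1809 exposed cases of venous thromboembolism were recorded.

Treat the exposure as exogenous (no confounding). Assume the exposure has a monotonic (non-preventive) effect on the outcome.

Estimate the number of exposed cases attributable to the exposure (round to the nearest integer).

about 1206 cases

p₁ = 0.78, p₀ = 0.26.
PN = (p₁ − p₀)/p₁ = (0.78 − 0.26) / 0.78 ≈ 0.66667.
Attributable cases ≈ PN × (exposed cases) = 0.66667 × 1809 ≈ 1206.00.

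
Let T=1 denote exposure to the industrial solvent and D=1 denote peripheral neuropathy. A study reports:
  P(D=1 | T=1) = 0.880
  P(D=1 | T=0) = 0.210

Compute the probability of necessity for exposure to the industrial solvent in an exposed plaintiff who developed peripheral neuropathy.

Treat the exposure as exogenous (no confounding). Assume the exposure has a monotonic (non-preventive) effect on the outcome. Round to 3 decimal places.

PN ≈ 0.761

Let p₁ = 0.88, p₀ = 0.21.
Under exogeneity and monotonicity, PN = (p₁ − p₀) / p₁.
PN = (0.88 − 0.21) / 0.88 = 0.67 / 0.88 ≈ 0.7614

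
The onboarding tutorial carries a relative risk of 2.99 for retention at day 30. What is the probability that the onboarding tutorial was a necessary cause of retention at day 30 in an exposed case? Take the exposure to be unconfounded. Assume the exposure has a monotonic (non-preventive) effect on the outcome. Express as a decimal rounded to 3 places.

PN ≈ 0.666

Under exogeneity and monotonicity, PN = (RR − 1) / RR = 1 − 1/RR.
PN = (2.99 − 1) / 2.99 = 1.99 / 2.99 ≈ 0.6656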